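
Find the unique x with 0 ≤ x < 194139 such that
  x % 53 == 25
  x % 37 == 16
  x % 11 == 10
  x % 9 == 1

The moduli are pairwise coprime; N = 53·37·11·9 = 194139.
N/53 = 3663; 3663 ≡ 6 (mod 53); 6·9 ≡ 1, so inverse 9.
N/37 = 5247; 5247 ≡ 30 (mod 37); 30·21 ≡ 1, so inverse 21.
N/11 = 17649; 17649 ≡ 5 (mod 11); 5·9 ≡ 1, so inverse 9.
N/9 = 21571; 21571 ≡ 7 (mod 9); 7·4 ≡ 1, so inverse 4.
x ≡ 25·3663·9 + 16·5247·21 + 10·17649·9 + 1·21571·4 = 4261861.
4261861 mod 194139 = 184942.

184942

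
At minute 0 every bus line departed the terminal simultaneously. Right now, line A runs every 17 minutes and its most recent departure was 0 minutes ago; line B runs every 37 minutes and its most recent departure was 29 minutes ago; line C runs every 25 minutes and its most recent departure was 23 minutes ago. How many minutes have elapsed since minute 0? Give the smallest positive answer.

14348

The moduli are pairwise coprime; N = 17·37·25 = 15725.
N/17 = 925; 925 ≡ 7 (mod 17); 7·5 ≡ 1, so inverse 5.
N/37 = 425; 425 ≡ 18 (mod 37); 18·35 ≡ 1, so inverse 35.
N/25 = 629; 629 ≡ 4 (mod 25); 4·19 ≡ 1, so inverse 19.
t ≡ 0·925·5 + 29·425·35 + 23·629·19 = 706248.
706248 mod 15725 = 14348.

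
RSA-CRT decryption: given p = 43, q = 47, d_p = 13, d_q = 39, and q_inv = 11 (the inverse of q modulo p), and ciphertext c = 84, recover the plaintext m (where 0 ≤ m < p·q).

494

m₁ = c^(d_p) mod p: c ≡ 41 (mod 43), and 41^13 mod 43 = 21.
m₂ = c^(d_q) mod q: c ≡ 37 (mod 47), and 37^39 mod 47 = 24.
h = q_inv·(m₁ − m₂) mod p = 11·(21 − 24) mod 43 = 10.
m = m₂ + h·q = 24 + 10·47 = 494.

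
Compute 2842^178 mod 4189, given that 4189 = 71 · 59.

Mod 71: 2842 ≡ 2; by Fermat, exponent reduces to 178 mod 70 = 38; 2^38 ≡ 8 (mod 71).
Mod 59: 2842 ≡ 10; by Fermat, exponent reduces to 178 mod 58 = 4; 10^4 ≡ 29 (mod 59).
Combine by CRT: x ≡ 8 (mod 71), x ≡ 29 (mod 59) ⇒ x ≡ 3274 (mod 4189).

3274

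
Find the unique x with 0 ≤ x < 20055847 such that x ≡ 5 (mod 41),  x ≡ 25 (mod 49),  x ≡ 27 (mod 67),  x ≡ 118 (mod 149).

16978966

The moduli are pairwise coprime; N = 41·49·67·149 = 20055847.
N/41 = 489167; 489167 ≡ 37 (mod 41); 37·10 ≡ 1, so inverse 10.
N/49 = 409303; 409303 ≡ 6 (mod 49); 6·41 ≡ 1, so inverse 41.
N/67 = 299341; 299341 ≡ 52 (mod 67); 52·58 ≡ 1, so inverse 58.
N/149 = 134603; 134603 ≡ 56 (mod 149); 56·8 ≡ 1, so inverse 8.
x ≡ 5·489167·10 + 25·409303·41 + 27·299341·58 + 118·134603·8 = 1039827163.
1039827163 mod 20055847 = 16978966.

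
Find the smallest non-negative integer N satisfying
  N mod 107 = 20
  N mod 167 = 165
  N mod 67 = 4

546255

From N ≡ 20 (mod 107) write N = 20 + 107t. Substituting into N ≡ 165 (mod 167) gives 107t ≡ 145 (mod 167), and since 107⁻¹ ≡ 64 (mod 167), t ≡ 95. Hence N ≡ 20 + 107·95 = 10185 (mod 17869).
From N ≡ 10185 (mod 17869) write N = 10185 + 17869t. Substituting into N ≡ 4 (mod 67) gives 17869t ≡ 3 (mod 67), and since 47⁻¹ ≡ 10 (mod 67), t ≡ 30. Hence N ≡ 10185 + 17869·30 = 546255 (mod 1197223).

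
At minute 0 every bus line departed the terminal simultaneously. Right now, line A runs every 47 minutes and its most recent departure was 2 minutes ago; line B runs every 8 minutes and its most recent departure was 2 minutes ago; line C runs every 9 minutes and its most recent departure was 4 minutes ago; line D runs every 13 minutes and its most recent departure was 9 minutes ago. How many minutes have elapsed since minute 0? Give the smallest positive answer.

The moduli are pairwise coprime; N = 47·8·9·13 = 43992.
N/47 = 936; 936 ≡ 43 (mod 47); 43·35 ≡ 1, so inverse 35.
N/8 = 5499; 5499 ≡ 3 (mod 8); 3·3 ≡ 1, so inverse 3.
N/9 = 4888; 4888 ≡ 1 (mod 9), inverse 1.
N/13 = 3384; 3384 ≡ 4 (mod 13); 4·10 ≡ 1, so inverse 10.
t ≡ 2·936·35 + 2·5499·3 + 4·4888·1 + 9·3384·10 = 422626.
422626 mod 43992 = 26698.

26698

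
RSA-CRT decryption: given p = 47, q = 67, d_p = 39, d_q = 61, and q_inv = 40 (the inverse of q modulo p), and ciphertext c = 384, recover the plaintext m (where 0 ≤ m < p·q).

m₁ = c^(d_p) mod p: c ≡ 8 (mod 47), and 8^39 mod 47 = 4.
m₂ = c^(d_q) mod q: c ≡ 49 (mod 67), and 49^61 mod 67 = 65.
h = q_inv·(m₁ − m₂) mod p = 40·(4 − 65) mod 47 = 4.
m = m₂ + h·q = 65 + 4·67 = 333.

333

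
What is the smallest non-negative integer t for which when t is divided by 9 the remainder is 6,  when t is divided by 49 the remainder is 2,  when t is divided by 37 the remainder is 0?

The moduli are pairwise coprime; N = 9·49·37 = 16317.
N/9 = 1813; 1813 ≡ 4 (mod 9); 4·7 ≡ 1, so inverse 7.
N/49 = 333; 333 ≡ 39 (mod 49); 39·44 ≡ 1, so inverse 44.
N/37 = 441; 441 ≡ 34 (mod 37); 34·12 ≡ 1, so inverse 12.
t ≡ 6·1813·7 + 2·333·44 + 0·441·12 = 105450.
105450 mod 16317 = 7548.

7548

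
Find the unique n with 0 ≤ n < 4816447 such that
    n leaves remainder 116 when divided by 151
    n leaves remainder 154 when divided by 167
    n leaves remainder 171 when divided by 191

The moduli are pairwise coprime; M = 151·167·191 = 4816447.
M/151 = 31897; 31897 ≡ 36 (mod 151); 36·21 ≡ 1, so inverse 21.
M/167 = 28841; 28841 ≡ 117 (mod 167); 117·10 ≡ 1, so inverse 10.
M/191 = 25217; 25217 ≡ 5 (mod 191); 5·153 ≡ 1, so inverse 153.
n ≡ 116·31897·21 + 154·28841·10 + 171·25217·153 = 781868603.
781868603 mod 4816447 = 1604189.

1604189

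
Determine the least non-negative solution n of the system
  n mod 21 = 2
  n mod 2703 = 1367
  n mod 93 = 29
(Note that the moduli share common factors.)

Combine the congruences pairwise.
gcd(21, 2703) = 3 and 3 | (1367 − 2), so the pair is consistent; merging gives n ≡ 1367 (mod 18921), where 18921 = lcm(21, 2703).
gcd(18921, 93) = 3 and 3 | (29 − 1367), so the pair is consistent; merging gives n ≡ 152735 (mod 586551), where 586551 = lcm(18921, 93).
The solution is unique modulo lcm(21, 2703, 93) = 586551.

152735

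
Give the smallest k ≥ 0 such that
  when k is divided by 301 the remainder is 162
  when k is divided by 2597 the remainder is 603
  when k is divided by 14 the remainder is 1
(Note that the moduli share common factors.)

31767

Combine the congruences pairwise.
gcd(301, 2597) = 7 and 7 | (603 − 162), so the pair is consistent; merging gives k ≡ 31767 (mod 111671), where 111671 = lcm(301, 2597).
gcd(111671, 14) = 7 and 7 | (1 − 31767), so the pair is consistent; merging gives k ≡ 31767 (mod 223342), where 223342 = lcm(111671, 14).
The solution is unique modulo lcm(301, 2597, 14) = 223342.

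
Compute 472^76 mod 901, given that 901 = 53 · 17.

Mod 53: 472 ≡ 48; by Fermat, exponent reduces to 76 mod 52 = 24; 48^24 ≡ 36 (mod 53).
Mod 17: 472 ≡ 13; by Fermat, exponent reduces to 76 mod 16 = 12; 13^12 ≡ 1 (mod 17).
Combine by CRT: x ≡ 36 (mod 53), x ≡ 1 (mod 17) ⇒ x ≡ 460 (mod 901).

460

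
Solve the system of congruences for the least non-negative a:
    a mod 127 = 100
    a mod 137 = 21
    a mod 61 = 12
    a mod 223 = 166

From a ≡ 100 (mod 127) write a = 100 + 127t. Substituting into a ≡ 21 (mod 137) gives 127t ≡ 58 (mod 137), and since 127⁻¹ ≡ 41 (mod 137), t ≡ 49. Hence a ≡ 100 + 127·49 = 6323 (mod 17399).
From a ≡ 6323 (mod 17399) write a = 6323 + 17399t. Substituting into a ≡ 12 (mod 61) gives 17399t ≡ 33 (mod 61), and since 14⁻¹ ≡ 48 (mod 61), t ≡ 59. Hence a ≡ 6323 + 17399·59 = 1032864 (mod 1061339).
From a ≡ 1032864 (mod 1061339) write a = 1032864 + 1061339t. Substituting into a ≡ 166 (mod 223) gives 1061339t ≡ 15 (mod 223), and since 82⁻¹ ≡ 68 (mod 223), t ≡ 128. Hence a ≡ 1032864 + 1061339·128 = 136884256 (mod 236678597).

136884256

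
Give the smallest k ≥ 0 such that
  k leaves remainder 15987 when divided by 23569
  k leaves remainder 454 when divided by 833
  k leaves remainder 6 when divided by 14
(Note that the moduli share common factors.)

gcd(23569, 833) = 49 and 49 | (454 − 15987), so the pair is consistent; merging gives k ≡ 204539 (mod 400673), where 400673 = lcm(23569, 833).
gcd(400673, 14) = 7 and 7 | (6 − 204539), so the pair is consistent; merging gives k ≡ 605212 (mod 801346), where 801346 = lcm(400673, 14).
The solution is unique modulo lcm(23569, 833, 14) = 801346.

605212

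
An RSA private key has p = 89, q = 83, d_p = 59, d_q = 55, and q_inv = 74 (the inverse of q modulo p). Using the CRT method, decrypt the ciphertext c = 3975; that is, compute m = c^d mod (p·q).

m₁ = c^(d_p) mod p: c ≡ 59 (mod 89), and 59^59 mod 89 = 46.
m₂ = c^(d_q) mod q: c ≡ 74 (mod 83), and 74^55 mod 83 = 45.
h = q_inv·(m₁ − m₂) mod p = 74·(46 − 45) mod 89 = 74.
m = m₂ + h·q = 45 + 74·83 = 6187.

6187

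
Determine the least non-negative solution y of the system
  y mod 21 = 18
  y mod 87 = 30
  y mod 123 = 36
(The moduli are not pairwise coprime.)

gcd(21, 87) = 3 and 3 | (30 − 18), so the pair is consistent; merging gives y ≡ 291 (mod 609), where 609 = lcm(21, 87).
gcd(609, 123) = 3 and 3 | (36 − 291), so the pair is consistent; merging gives y ≡ 13689 (mod 24969), where 24969 = lcm(609, 123).
The solution is unique modulo lcm(21, 87, 123) = 24969.

13689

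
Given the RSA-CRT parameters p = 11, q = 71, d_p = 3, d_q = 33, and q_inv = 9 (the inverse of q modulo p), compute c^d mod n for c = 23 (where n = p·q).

m₁ = c^(d_p) mod p: c ≡ 1 (mod 11), and 1^3 mod 11 = 1.
m₂ = c^(d_q) mod q: c ≡ 23 (mod 71), and 23^33 mod 71 = 51.
h = q_inv·(m₁ − m₂) mod p = 9·(1 − 51) mod 11 = 1.
m = m₂ + h·q = 51 + 1·71 = 122.

122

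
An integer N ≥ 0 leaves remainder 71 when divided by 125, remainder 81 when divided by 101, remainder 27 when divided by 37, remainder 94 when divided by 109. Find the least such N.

The moduli are pairwise coprime; M = 125·101·37·109 = 50916625.
M/125 = 407333; 407333 ≡ 83 (mod 125); 83·122 ≡ 1, so inverse 122.
M/101 = 504125; 504125 ≡ 34 (mod 101); 34·3 ≡ 1, so inverse 3.
M/37 = 1376125; 1376125 ≡ 21 (mod 37); 21·30 ≡ 1, so inverse 30.
M/109 = 467125; 467125 ≡ 60 (mod 109); 60·20 ≡ 1, so inverse 20.
N ≡ 71·407333·122 + 81·504125·3 + 27·1376125·30 + 94·467125·20 = 5643677071.
5643677071 mod 50916625 = 42848321.

42848321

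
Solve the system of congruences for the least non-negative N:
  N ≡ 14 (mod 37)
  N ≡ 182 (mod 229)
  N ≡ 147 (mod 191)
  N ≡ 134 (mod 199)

53882966

The moduli are pairwise coprime; M = 37·229·191·199 = 322050257.
M/37 = 8704061; 8704061 ≡ 33 (mod 37); 33·9 ≡ 1, so inverse 9.
M/229 = 1406333; 1406333 ≡ 44 (mod 229); 44·203 ≡ 1, so inverse 203.
M/191 = 1686127; 1686127 ≡ 170 (mod 191); 170·100 ≡ 1, so inverse 100.
M/199 = 1618343; 1618343 ≡ 75 (mod 199); 75·69 ≡ 1, so inverse 69.
N ≡ 14·8704061·9 + 182·1406333·203 + 147·1686127·100 + 134·1618343·69 = 92804356982.
92804356982 mod 322050257 = 53882966.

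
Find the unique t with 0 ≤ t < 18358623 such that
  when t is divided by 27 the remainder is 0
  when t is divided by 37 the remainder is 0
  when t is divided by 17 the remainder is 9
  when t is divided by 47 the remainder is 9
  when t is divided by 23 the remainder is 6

Combine the congruences pairwise.
From t ≡ 0 (mod 27) write t = 0 + 27s. Substituting into t ≡ 0 (mod 37) gives 27s ≡ 0 (mod 37), and since 27⁻¹ ≡ 11 (mod 37), s ≡ 0. Hence t ≡ 0 + 27·0 = 0 (mod 999).
From t ≡ 0 (mod 999) write t = 0 + 999s. Substituting into t ≡ 9 (mod 17) gives 999s ≡ 9 (mod 17), and since 13⁻¹ ≡ 4 (mod 17), s ≡ 2. Hence t ≡ 0 + 999·2 = 1998 (mod 16983).
From t ≡ 1998 (mod 16983) write t = 1998 + 16983s. Substituting into t ≡ 9 (mod 47) gives 16983s ≡ 32 (mod 47), and since 16⁻¹ ≡ 3 (mod 47), s ≡ 2. Hence t ≡ 1998 + 16983·2 = 35964 (mod 798201).
From t ≡ 35964 (mod 798201) write t = 35964 + 798201s. Substituting into t ≡ 6 (mod 23) gives 798201s ≡ 14 (mod 23), and since 9⁻¹ ≡ 18 (mod 23), s ≡ 22. Hence t ≡ 35964 + 798201·22 = 17596386 (mod 18358623).

17596386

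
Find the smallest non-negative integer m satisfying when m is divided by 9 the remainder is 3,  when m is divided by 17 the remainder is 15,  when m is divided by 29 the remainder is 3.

The moduli are pairwise coprime; N = 9·17·29 = 4437.
N/9 = 493; 493 ≡ 7 (mod 9); 7·4 ≡ 1, so inverse 4.
N/17 = 261; 261 ≡ 6 (mod 17); 6·3 ≡ 1, so inverse 3.
N/29 = 153; 153 ≡ 8 (mod 29); 8·11 ≡ 1, so inverse 11.
m ≡ 3·493·4 + 15·261·3 + 3·153·11 = 22710.
22710 mod 4437 = 525.

525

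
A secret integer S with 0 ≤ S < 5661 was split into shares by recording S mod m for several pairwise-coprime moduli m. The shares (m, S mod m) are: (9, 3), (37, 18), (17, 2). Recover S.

2127

The moduli are pairwise coprime; N = 9·37·17 = 5661.
N/9 = 629; 629 ≡ 8 (mod 9); 8·8 ≡ 1, so inverse 8.
N/37 = 153; 153 ≡ 5 (mod 37); 5·15 ≡ 1, so inverse 15.
N/17 = 333; 333 ≡ 10 (mod 17); 10·12 ≡ 1, so inverse 12.
S ≡ 3·629·8 + 18·153·15 + 2·333·12 = 64398.
64398 mod 5661 = 2127.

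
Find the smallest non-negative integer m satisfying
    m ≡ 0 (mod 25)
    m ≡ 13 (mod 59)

1075

From m ≡ 0 (mod 25) write m = 0 + 25t. Substituting into m ≡ 13 (mod 59) gives 25t ≡ 13 (mod 59), and since 25⁻¹ ≡ 26 (mod 59), t ≡ 43. Hence m ≡ 0 + 25·43 = 1075 (mod 1475).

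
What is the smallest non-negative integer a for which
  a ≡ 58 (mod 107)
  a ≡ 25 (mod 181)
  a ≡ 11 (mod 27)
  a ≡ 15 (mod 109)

25176944

Combine the congruences pairwise.
From a ≡ 58 (mod 107) write a = 58 + 107t. Substituting into a ≡ 25 (mod 181) gives 107t ≡ 148 (mod 181), and since 107⁻¹ ≡ 22 (mod 181), t ≡ 179. Hence a ≡ 58 + 107·179 = 19211 (mod 19367).
From a ≡ 19211 (mod 19367) write a = 19211 + 19367t. Substituting into a ≡ 11 (mod 27) gives 19367t ≡ 24 (mod 27), and since 8⁻¹ ≡ 17 (mod 27), t ≡ 3. Hence a ≡ 19211 + 19367·3 = 77312 (mod 522909).
From a ≡ 77312 (mod 522909) write a = 77312 + 522909t. Substituting into a ≡ 15 (mod 109) gives 522909t ≡ 93 (mod 109), and since 36⁻¹ ≡ 106 (mod 109), t ≡ 48. Hence a ≡ 77312 + 522909·48 = 25176944 (mod 56997081).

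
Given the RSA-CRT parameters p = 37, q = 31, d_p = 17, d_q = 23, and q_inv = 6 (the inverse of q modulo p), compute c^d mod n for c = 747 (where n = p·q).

m₁ = c^(d_p) mod p: c ≡ 7 (mod 37), and 7^17 mod 37 = 16.
m₂ = c^(d_q) mod q: c ≡ 3 (mod 31), and 3^23 mod 31 = 11.
h = q_inv·(m₁ − m₂) mod p = 6·(16 − 11) mod 37 = 30.
m = m₂ + h·q = 11 + 30·31 = 941.

941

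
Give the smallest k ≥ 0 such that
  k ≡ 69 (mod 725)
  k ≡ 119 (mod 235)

gcd(725, 235) = 5 and 5 | (119 − 69), so the pair is consistent; merging gives k ≡ 18919 (mod 34075), where 34075 = lcm(725, 235).
The solution is unique modulo lcm(725, 235) = 34075.

18919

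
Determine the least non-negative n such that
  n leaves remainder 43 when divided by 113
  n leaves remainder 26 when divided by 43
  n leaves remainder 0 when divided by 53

The moduli are pairwise coprime; M = 113·43·53 = 257527.
M/113 = 2279; 2279 ≡ 19 (mod 113); 19·6 ≡ 1, so inverse 6.
M/43 = 5989; 5989 ≡ 12 (mod 43); 12·18 ≡ 1, so inverse 18.
M/53 = 4859; 4859 ≡ 36 (mod 53); 36·28 ≡ 1, so inverse 28.
n ≡ 43·2279·6 + 26·5989·18 + 0·4859·28 = 3390834.
3390834 mod 257527 = 42983.

42983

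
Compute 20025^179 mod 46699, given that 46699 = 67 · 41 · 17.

Mod 67: 20025 ≡ 59; by Fermat, exponent reduces to 179 mod 66 = 47; 59^47 ≡ 24 (mod 67).
Mod 41: 20025 ≡ 17; by Fermat, exponent reduces to 179 mod 40 = 19; 17^19 ≡ 12 (mod 41).
Mod 17: 20025 ≡ 16; by Fermat, exponent reduces to 179 mod 16 = 3; 16^3 ≡ 16 (mod 17).
Combine by CRT: x ≡ 24 (mod 67), x ≡ 12 (mod 41), x ≡ 16 (mod 17) ⇒ x ≡ 33591 (mod 46699).

33591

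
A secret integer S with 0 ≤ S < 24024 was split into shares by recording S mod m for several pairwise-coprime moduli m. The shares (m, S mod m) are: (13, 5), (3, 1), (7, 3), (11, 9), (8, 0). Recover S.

The moduli are pairwise coprime; N = 13·3·7·11·8 = 24024.
N/13 = 1848; 1848 ≡ 2 (mod 13); 2·7 ≡ 1, so inverse 7.
N/3 = 8008; 8008 ≡ 1 (mod 3), inverse 1.
N/7 = 3432; 3432 ≡ 2 (mod 7); 2·4 ≡ 1, so inverse 4.
N/11 = 2184; 2184 ≡ 6 (mod 11); 6·2 ≡ 1, so inverse 2.
N/8 = 3003; 3003 ≡ 3 (mod 8); 3·3 ≡ 1, so inverse 3.
S ≡ 5·1848·7 + 1·8008·1 + 3·3432·4 + 9·2184·2 + 0·3003·3 = 153184.
153184 mod 24024 = 9040.

9040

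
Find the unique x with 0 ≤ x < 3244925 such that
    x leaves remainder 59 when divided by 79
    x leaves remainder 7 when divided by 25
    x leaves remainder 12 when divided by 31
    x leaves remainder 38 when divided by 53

2369032

The moduli are pairwise coprime; N = 79·25·31·53 = 3244925.
N/79 = 41075; 41075 ≡ 74 (mod 79); 74·63 ≡ 1, so inverse 63.
N/25 = 129797; 129797 ≡ 22 (mod 25); 22·8 ≡ 1, so inverse 8.
N/31 = 104675; 104675 ≡ 19 (mod 31); 19·18 ≡ 1, so inverse 18.
N/53 = 61225; 61225 ≡ 10 (mod 53); 10·16 ≡ 1, so inverse 16.
x ≡ 59·41075·63 + 7·129797·8 + 12·104675·18 + 38·61225·16 = 219779007.
219779007 mod 3244925 = 2369032.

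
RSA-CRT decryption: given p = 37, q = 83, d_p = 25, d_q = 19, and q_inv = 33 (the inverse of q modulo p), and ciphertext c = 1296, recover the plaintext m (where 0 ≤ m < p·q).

m₁ = c^(d_p) mod p: c ≡ 1 (mod 37), and 1^25 mod 37 = 1.
m₂ = c^(d_q) mod q: c ≡ 51 (mod 83), and 51^19 mod 83 = 25.
h = q_inv·(m₁ − m₂) mod p = 33·(1 − 25) mod 37 = 22.
m = m₂ + h·q = 25 + 22·83 = 1851.

1851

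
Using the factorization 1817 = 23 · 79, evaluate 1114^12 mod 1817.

Mod 23: 1114 ≡ 10; 10^12 ≡ 13 (mod 23).
Mod 79: 1114 ≡ 8; 8^12 ≡ 10 (mod 79).
Combine by CRT: x ≡ 13 (mod 23), x ≡ 10 (mod 79) ⇒ x ≡ 1669 (mod 1817).

1669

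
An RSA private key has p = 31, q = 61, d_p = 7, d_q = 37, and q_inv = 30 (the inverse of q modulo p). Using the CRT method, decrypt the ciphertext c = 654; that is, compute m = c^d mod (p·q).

m₁ = c^(d_p) mod p: c ≡ 3 (mod 31), and 3^7 mod 31 = 17.
m₂ = c^(d_q) mod q: c ≡ 44 (mod 61), and 44^37 mod 61 = 30.
h = q_inv·(m₁ − m₂) mod p = 30·(17 − 30) mod 31 = 13.
m = m₂ + h·q = 30 + 13·61 = 823.

823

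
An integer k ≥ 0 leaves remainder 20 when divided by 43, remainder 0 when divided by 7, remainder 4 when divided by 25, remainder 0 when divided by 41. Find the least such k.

The moduli are pairwise coprime; N = 43·7·25·41 = 308525.
N/43 = 7175; 7175 ≡ 37 (mod 43); 37·7 ≡ 1, so inverse 7.
N/7 = 44075; 44075 ≡ 3 (mod 7); 3·5 ≡ 1, so inverse 5.
N/25 = 12341; 12341 ≡ 16 (mod 25); 16·11 ≡ 1, so inverse 11.
N/41 = 7525; 7525 ≡ 22 (mod 41); 22·28 ≡ 1, so inverse 28.
k ≡ 20·7175·7 + 0·44075·5 + 4·12341·11 + 0·7525·28 = 1547504.
1547504 mod 308525 = 4879.

4879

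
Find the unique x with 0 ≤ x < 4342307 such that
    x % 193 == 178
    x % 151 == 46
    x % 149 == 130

4146204

The moduli are pairwise coprime; N = 193·151·149 = 4342307.
N/193 = 22499; 22499 ≡ 111 (mod 193); 111·40 ≡ 1, so inverse 40.
N/151 = 28757; 28757 ≡ 67 (mod 151); 67·142 ≡ 1, so inverse 142.
N/149 = 29143; 29143 ≡ 88 (mod 149); 88·127 ≡ 1, so inverse 127.
x ≡ 178·22499·40 + 46·28757·142 + 130·29143·127 = 829184534.
829184534 mod 4342307 = 4146204.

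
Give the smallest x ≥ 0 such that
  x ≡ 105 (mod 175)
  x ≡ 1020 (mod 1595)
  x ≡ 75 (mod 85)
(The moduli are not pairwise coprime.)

611905

gcd(175, 1595) = 5 and 5 | (1020 − 105), so the pair is consistent; merging gives x ≡ 53655 (mod 55825), where 55825 = lcm(175, 1595).
gcd(55825, 85) = 5 and 5 | (75 − 53655), so the pair is consistent; merging gives x ≡ 611905 (mod 949025), where 949025 = lcm(55825, 85).
The solution is unique modulo lcm(175, 1595, 85) = 949025.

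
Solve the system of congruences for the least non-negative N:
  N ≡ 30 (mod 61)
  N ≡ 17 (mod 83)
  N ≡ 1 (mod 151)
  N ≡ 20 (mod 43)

3297690

The moduli are pairwise coprime; M = 61·83·151·43 = 32874059.
M/61 = 538919; 538919 ≡ 45 (mod 61); 45·19 ≡ 1, so inverse 19.
M/83 = 396073; 396073 ≡ 80 (mod 83); 80·55 ≡ 1, so inverse 55.
M/151 = 217709; 217709 ≡ 118 (mod 151); 118·32 ≡ 1, so inverse 32.
M/43 = 764513; 764513 ≡ 16 (mod 43); 16·35 ≡ 1, so inverse 35.
N ≡ 30·538919·19 + 17·396073·55 + 1·217709·32 + 20·764513·35 = 1219637873.
1219637873 mod 32874059 = 3297690.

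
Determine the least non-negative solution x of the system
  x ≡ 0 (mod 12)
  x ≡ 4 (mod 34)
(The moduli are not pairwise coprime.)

72

gcd(12, 34) = 2 and 2 | (4 − 0), so the pair is consistent; merging gives x ≡ 72 (mod 204), where 204 = lcm(12, 34).
The solution is unique modulo lcm(12, 34) = 204.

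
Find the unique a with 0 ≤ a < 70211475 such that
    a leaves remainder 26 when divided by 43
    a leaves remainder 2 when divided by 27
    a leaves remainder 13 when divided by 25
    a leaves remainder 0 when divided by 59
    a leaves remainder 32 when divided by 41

23784788

From a ≡ 26 (mod 43) write a = 26 + 43t. Substituting into a ≡ 2 (mod 27) gives 43t ≡ 3 (mod 27), and since 16⁻¹ ≡ 22 (mod 27), t ≡ 12. Hence a ≡ 26 + 43·12 = 542 (mod 1161).
From a ≡ 542 (mod 1161) write a = 542 + 1161t. Substituting into a ≡ 13 (mod 25) gives 1161t ≡ 21 (mod 25), and since 11⁻¹ ≡ 16 (mod 25), t ≡ 11. Hence a ≡ 542 + 1161·11 = 13313 (mod 29025).
From a ≡ 13313 (mod 29025) write a = 13313 + 29025t. Substituting into a ≡ 0 (mod 59) gives 29025t ≡ 21 (mod 59), and since 56⁻¹ ≡ 39 (mod 59), t ≡ 52. Hence a ≡ 13313 + 29025·52 = 1522613 (mod 1712475).
From a ≡ 1522613 (mod 1712475) write a = 1522613 + 1712475t. Substituting into a ≡ 32 (mod 41) gives 1712475t ≡ 36 (mod 41), and since 28⁻¹ ≡ 22 (mod 41), t ≡ 13. Hence a ≡ 1522613 + 1712475·13 = 23784788 (mod 70211475).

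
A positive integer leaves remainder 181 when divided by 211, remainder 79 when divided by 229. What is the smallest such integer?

17483

Combine the congruences pairwise.
From x ≡ 181 (mod 211) write x = 181 + 211t. Substituting into x ≡ 79 (mod 229) gives 211t ≡ 127 (mod 229), and since 211⁻¹ ≡ 89 (mod 229), t ≡ 82. Hence x ≡ 181 + 211·82 = 17483 (mod 48319).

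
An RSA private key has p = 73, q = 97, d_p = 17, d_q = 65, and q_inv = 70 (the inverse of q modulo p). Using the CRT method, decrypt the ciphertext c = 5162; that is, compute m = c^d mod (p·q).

m₁ = c^(d_p) mod p: c ≡ 52 (mod 73), and 52^17 mod 73 = 43.
m₂ = c^(d_q) mod q: c ≡ 21 (mod 97), and 21^65 mod 97 = 56.
h = q_inv·(m₁ − m₂) mod p = 70·(43 − 56) mod 73 = 39.
m = m₂ + h·q = 56 + 39·97 = 3839.

3839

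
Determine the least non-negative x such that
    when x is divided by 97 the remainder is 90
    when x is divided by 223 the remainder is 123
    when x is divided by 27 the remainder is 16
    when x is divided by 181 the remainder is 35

The moduli are pairwise coprime; N = 97·223·27·181 = 105710697.
N/97 = 1089801; 1089801 ≡ 6 (mod 97); 6·81 ≡ 1, so inverse 81.
N/223 = 474039; 474039 ≡ 164 (mod 223); 164·34 ≡ 1, so inverse 34.
N/27 = 3915211; 3915211 ≡ 22 (mod 27); 22·16 ≡ 1, so inverse 16.
N/181 = 584037; 584037 ≡ 131 (mod 181); 131·76 ≡ 1, so inverse 76.
x ≡ 90·1089801·81 + 123·474039·34 + 16·3915211·16 + 35·584037·76 = 12482912824.
12482912824 mod 105710697 = 9050578.

9050578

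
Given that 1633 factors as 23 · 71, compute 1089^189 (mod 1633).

Mod 23: 1089 ≡ 8; by Fermat, exponent reduces to 189 mod 22 = 13; 8^13 ≡ 18 (mod 23).
Mod 71: 1089 ≡ 24; by Fermat, exponent reduces to 189 mod 70 = 49; 24^49 ≡ 25 (mod 71).
Combine by CRT: x ≡ 18 (mod 23), x ≡ 25 (mod 71) ⇒ x ≡ 593 (mod 1633).

593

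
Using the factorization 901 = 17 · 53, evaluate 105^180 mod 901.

319

Mod 17: 105 ≡ 3; by Fermat, exponent reduces to 180 mod 16 = 4; 3^4 ≡ 13 (mod 17).
Mod 53: 105 ≡ 52; by Fermat, exponent reduces to 180 mod 52 = 24; 52^24 ≡ 1 (mod 53).
Combine by CRT: x ≡ 13 (mod 17), x ≡ 1 (mod 53) ⇒ x ≡ 319 (mod 901).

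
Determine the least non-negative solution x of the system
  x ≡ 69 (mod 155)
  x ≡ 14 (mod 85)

2394

Combine the congruences pairwise.
gcd(155, 85) = 5 and 5 | (14 − 69), so the pair is consistent; merging gives x ≡ 2394 (mod 2635), where 2635 = lcm(155, 85).
The solution is unique modulo lcm(155, 85) = 2635.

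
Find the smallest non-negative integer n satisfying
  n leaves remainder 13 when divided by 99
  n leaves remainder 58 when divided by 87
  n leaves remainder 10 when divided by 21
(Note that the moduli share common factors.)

1102

gcd(99, 87) = 3 and 3 | (58 − 13), so the pair is consistent; merging gives n ≡ 1102 (mod 2871), where 2871 = lcm(99, 87).
gcd(2871, 21) = 3 and 3 | (10 − 1102), so the pair is consistent; merging gives n ≡ 1102 (mod 20097), where 20097 = lcm(2871, 21).
The solution is unique modulo lcm(99, 87, 21) = 20097.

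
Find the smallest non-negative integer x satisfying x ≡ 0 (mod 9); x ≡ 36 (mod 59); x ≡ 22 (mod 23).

8532

From x ≡ 0 (mod 9) write x = 0 + 9t. Substituting into x ≡ 36 (mod 59) gives 9t ≡ 36 (mod 59), and since 9⁻¹ ≡ 46 (mod 59), t ≡ 4. Hence x ≡ 0 + 9·4 = 36 (mod 531).
From x ≡ 36 (mod 531) write x = 36 + 531t. Substituting into x ≡ 22 (mod 23) gives 531t ≡ 9 (mod 23), and since 2⁻¹ ≡ 12 (mod 23), t ≡ 16. Hence x ≡ 36 + 531·16 = 8532 (mod 12213).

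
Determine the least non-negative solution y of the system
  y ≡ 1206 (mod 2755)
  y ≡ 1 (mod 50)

gcd(2755, 50) = 5 and 5 | (1 − 1206), so the pair is consistent; merging gives y ≡ 26001 (mod 27550), where 27550 = lcm(2755, 50).
The solution is unique modulo lcm(2755, 50) = 27550.

26001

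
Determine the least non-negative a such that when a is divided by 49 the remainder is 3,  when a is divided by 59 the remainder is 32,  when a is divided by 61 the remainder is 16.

86880

From a ≡ 3 (mod 49) write a = 3 + 49t. Substituting into a ≡ 32 (mod 59) gives 49t ≡ 29 (mod 59), and since 49⁻¹ ≡ 53 (mod 59), t ≡ 3. Hence a ≡ 3 + 49·3 = 150 (mod 2891).
From a ≡ 150 (mod 2891) write a = 150 + 2891t. Substituting into a ≡ 16 (mod 61) gives 2891t ≡ 49 (mod 61), and since 24⁻¹ ≡ 28 (mod 61), t ≡ 30. Hence a ≡ 150 + 2891·30 = 86880 (mod 176351).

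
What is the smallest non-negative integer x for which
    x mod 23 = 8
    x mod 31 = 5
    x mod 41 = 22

Combine the congruences pairwise.
From x ≡ 8 (mod 23) write x = 8 + 23t. Substituting into x ≡ 5 (mod 31) gives 23t ≡ 28 (mod 31), and since 23⁻¹ ≡ 27 (mod 31), t ≡ 12. Hence x ≡ 8 + 23·12 = 284 (mod 713).
From x ≡ 284 (mod 713) write x = 284 + 713t. Substituting into x ≡ 22 (mod 41) gives 713t ≡ 25 (mod 41), and since 16⁻¹ ≡ 18 (mod 41), t ≡ 40. Hence x ≡ 284 + 713·40 = 28804 (mod 29233).

28804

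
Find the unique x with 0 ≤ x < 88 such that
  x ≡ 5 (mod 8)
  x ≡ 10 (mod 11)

21

From x ≡ 5 (mod 8) write x = 5 + 8t. Substituting into x ≡ 10 (mod 11) gives 8t ≡ 5 (mod 11), and since 8⁻¹ ≡ 7 (mod 11), t ≡ 2. Hence x ≡ 5 + 8·2 = 21 (mod 88).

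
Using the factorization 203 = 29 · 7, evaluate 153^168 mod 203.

Mod 29: 153 ≡ 8; since 28 | 168, by Fermat 8^168 ≡ 1 (mod 29).
Mod 7: 153 ≡ 6; since 6 | 168, by Fermat 6^168 ≡ 1 (mod 7).
Combine by CRT: x ≡ 1 (mod 29), x ≡ 1 (mod 7) ⇒ x ≡ 1 (mod 203).

1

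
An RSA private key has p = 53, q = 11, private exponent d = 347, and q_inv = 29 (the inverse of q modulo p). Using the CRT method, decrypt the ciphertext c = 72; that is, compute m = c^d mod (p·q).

d_p = d mod (p−1) = 347 mod 52 = 35; d_q = d mod (q−1) = 7.
m₁ = c^(d_p) mod p: c ≡ 19 (mod 53), and 19^35 mod 53 = 5.
m₂ = c^(d_q) mod q: c ≡ 6 (mod 11), and 6^7 mod 11 = 8.
h = q_inv·(m₁ − m₂) mod p = 29·(5 − 8) mod 53 = 19.
m = m₂ + h·q = 8 + 19·11 = 217.

217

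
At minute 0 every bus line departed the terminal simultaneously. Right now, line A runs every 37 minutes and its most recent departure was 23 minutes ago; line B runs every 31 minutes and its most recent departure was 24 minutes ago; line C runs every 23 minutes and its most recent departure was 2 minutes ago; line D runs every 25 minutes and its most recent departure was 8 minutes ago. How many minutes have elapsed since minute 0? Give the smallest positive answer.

Combine the congruences pairwise.
From t ≡ 23 (mod 37) write t = 23 + 37s. Substituting into t ≡ 24 (mod 31) gives 37s ≡ 1 (mod 31), and since 6⁻¹ ≡ 26 (mod 31), s ≡ 26. Hence t ≡ 23 + 37·26 = 985 (mod 1147).
From t ≡ 985 (mod 1147) write t = 985 + 1147s. Substituting into t ≡ 2 (mod 23) gives 1147s ≡ 6 (mod 23), and since 20⁻¹ ≡ 15 (mod 23), s ≡ 21. Hence t ≡ 985 + 1147·21 = 25072 (mod 26381).
From t ≡ 25072 (mod 26381) write t = 25072 + 26381s. Substituting into t ≡ 8 (mod 25) gives 26381s ≡ 11 (mod 25), and since 6⁻¹ ≡ 21 (mod 25), s ≡ 6. Hence t ≡ 25072 + 26381·6 = 183358 (mod 659525).

183358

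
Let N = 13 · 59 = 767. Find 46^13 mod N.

Mod 13: 46 ≡ 7; by Fermat, exponent reduces to 13 mod 12 = 1; 7^1 ≡ 7 (mod 13).
Mod 59: 46 ≡ 46; 46^13 ≡ 27 (mod 59).
Combine by CRT: x ≡ 7 (mod 13), x ≡ 27 (mod 59) ⇒ x ≡ 735 (mod 767).

735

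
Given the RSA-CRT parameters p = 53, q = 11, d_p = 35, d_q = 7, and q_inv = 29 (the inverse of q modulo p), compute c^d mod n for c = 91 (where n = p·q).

196

m₁ = c^(d_p) mod p: c ≡ 38 (mod 53), and 38^35 mod 53 = 37.
m₂ = c^(d_q) mod q: c ≡ 3 (mod 11), and 3^7 mod 11 = 9.
h = q_inv·(m₁ − m₂) mod p = 29·(37 − 9) mod 53 = 17.
m = m₂ + h·q = 9 + 17·11 = 196.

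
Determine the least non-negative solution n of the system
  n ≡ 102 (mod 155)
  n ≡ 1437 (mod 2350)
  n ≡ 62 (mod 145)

gcd(155, 2350) = 5 and 5 | (1437 − 102), so the pair is consistent; merging gives n ≡ 50787 (mod 72850), where 72850 = lcm(155, 2350).
gcd(72850, 145) = 5 and 5 | (62 − 50787), so the pair is consistent; merging gives n ≡ 2017737 (mod 2112650), where 2112650 = lcm(72850, 145).
The solution is unique modulo lcm(155, 2350, 145) = 2112650.

2017737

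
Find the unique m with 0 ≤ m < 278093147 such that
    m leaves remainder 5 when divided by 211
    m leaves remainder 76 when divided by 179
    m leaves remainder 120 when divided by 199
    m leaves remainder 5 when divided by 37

From m ≡ 5 (mod 211) write m = 5 + 211t. Substituting into m ≡ 76 (mod 179) gives 211t ≡ 71 (mod 179), and since 32⁻¹ ≡ 28 (mod 179), t ≡ 19. Hence m ≡ 5 + 211·19 = 4014 (mod 37769).
From m ≡ 4014 (mod 37769) write m = 4014 + 37769t. Substituting into m ≡ 120 (mod 199) gives 37769t ≡ 86 (mod 199), and since 158⁻¹ ≡ 165 (mod 199), t ≡ 61. Hence m ≡ 4014 + 37769·61 = 2307923 (mod 7516031).
From m ≡ 2307923 (mod 7516031) write m = 2307923 + 7516031t. Substituting into m ≡ 5 (mod 37) gives 7516031t ≡ 31 (mod 37), and since 36⁻¹ ≡ 36 (mod 37), t ≡ 6. Hence m ≡ 2307923 + 7516031·6 = 47404109 (mod 278093147).

47404109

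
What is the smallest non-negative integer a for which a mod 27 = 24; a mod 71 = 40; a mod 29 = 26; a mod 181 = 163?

Combine the congruences pairwise.
From a ≡ 24 (mod 27) write a = 24 + 27t. Substituting into a ≡ 40 (mod 71) gives 27t ≡ 16 (mod 71), and since 27⁻¹ ≡ 50 (mod 71), t ≡ 19. Hence a ≡ 24 + 27·19 = 537 (mod 1917).
From a ≡ 537 (mod 1917) write a = 537 + 1917t. Substituting into a ≡ 26 (mod 29) gives 1917t ≡ 11 (mod 29), and since 3⁻¹ ≡ 10 (mod 29), t ≡ 23. Hence a ≡ 537 + 1917·23 = 44628 (mod 55593).
From a ≡ 44628 (mod 55593) write a = 44628 + 55593t. Substituting into a ≡ 163 (mod 181) gives 55593t ≡ 61 (mod 181), and since 26⁻¹ ≡ 7 (mod 181), t ≡ 65. Hence a ≡ 44628 + 55593·65 = 3658173 (mod 10062333).

3658173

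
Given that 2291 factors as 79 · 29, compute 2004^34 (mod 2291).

874

Mod 79: 2004 ≡ 29; 29^34 ≡ 5 (mod 79).
Mod 29: 2004 ≡ 3; by Fermat, exponent reduces to 34 mod 28 = 6; 3^6 ≡ 4 (mod 29).
Combine by CRT: x ≡ 5 (mod 79), x ≡ 4 (mod 29) ⇒ x ≡ 874 (mod 2291).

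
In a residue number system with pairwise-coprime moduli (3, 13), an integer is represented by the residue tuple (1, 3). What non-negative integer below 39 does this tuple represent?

16

From x ≡ 1 (mod 3) write x = 1 + 3t. Substituting into x ≡ 3 (mod 13) gives 3t ≡ 2 (mod 13), and since 3⁻¹ ≡ 9 (mod 13), t ≡ 5. Hence x ≡ 1 + 3·5 = 16 (mod 39).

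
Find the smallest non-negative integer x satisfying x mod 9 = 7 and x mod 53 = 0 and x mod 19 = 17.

The moduli are pairwise coprime; N = 9·53·19 = 9063.
N/9 = 1007; 1007 ≡ 8 (mod 9); 8·8 ≡ 1, so inverse 8.
N/53 = 171; 171 ≡ 12 (mod 53); 12·31 ≡ 1, so inverse 31.
N/19 = 477; 477 ≡ 2 (mod 19); 2·10 ≡ 1, so inverse 10.
x ≡ 7·1007·8 + 0·171·31 + 17·477·10 = 137482.
137482 mod 9063 = 1537.

1537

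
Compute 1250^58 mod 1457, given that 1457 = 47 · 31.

598

Mod 47: 1250 ≡ 28; by Fermat, exponent reduces to 58 mod 46 = 12; 28^12 ≡ 34 (mod 47).
Mod 31: 1250 ≡ 10; by Fermat, exponent reduces to 58 mod 30 = 28; 10^28 ≡ 9 (mod 31).
Combine by CRT: x ≡ 34 (mod 47), x ≡ 9 (mod 31) ⇒ x ≡ 598 (mod 1457).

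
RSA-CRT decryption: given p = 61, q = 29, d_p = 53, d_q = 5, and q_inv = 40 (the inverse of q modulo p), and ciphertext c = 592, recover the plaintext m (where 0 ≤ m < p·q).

824

m₁ = c^(d_p) mod p: c ≡ 43 (mod 61), and 43^53 mod 61 = 31.
m₂ = c^(d_q) mod q: c ≡ 12 (mod 29), and 12^5 mod 29 = 12.
h = q_inv·(m₁ − m₂) mod p = 40·(31 − 12) mod 61 = 28.
m = m₂ + h·q = 12 + 28·29 = 824.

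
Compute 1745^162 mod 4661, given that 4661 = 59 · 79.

4600

Mod 59: 1745 ≡ 34; by Fermat, exponent reduces to 162 mod 58 = 46; 34^46 ≡ 57 (mod 59).
Mod 79: 1745 ≡ 7; by Fermat, exponent reduces to 162 mod 78 = 6; 7^6 ≡ 18 (mod 79).
Combine by CRT: x ≡ 57 (mod 59), x ≡ 18 (mod 79) ⇒ x ≡ 4600 (mod 4661).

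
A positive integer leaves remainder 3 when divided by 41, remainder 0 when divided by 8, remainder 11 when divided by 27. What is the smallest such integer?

8408

From x ≡ 3 (mod 41) write x = 3 + 41t. Substituting into x ≡ 0 (mod 8) gives 41t ≡ 5 (mod 8), and since 1⁻¹ ≡ 1 (mod 8), t ≡ 5. Hence x ≡ 3 + 41·5 = 208 (mod 328).
From x ≡ 208 (mod 328) write x = 208 + 328t. Substituting into x ≡ 11 (mod 27) gives 328t ≡ 19 (mod 27), and since 4⁻¹ ≡ 7 (mod 27), t ≡ 25. Hence x ≡ 208 + 328·25 = 8408 (mod 8856).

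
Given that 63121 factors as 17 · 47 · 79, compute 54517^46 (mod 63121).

Mod 17: 54517 ≡ 15; by Fermat, exponent reduces to 46 mod 16 = 14; 15^14 ≡ 13 (mod 17).
Mod 47: 54517 ≡ 44; since 46 | 46, by Fermat 44^46 ≡ 1 (mod 47).
Mod 79: 54517 ≡ 7; 7^46 ≡ 32 (mod 79).
Combine by CRT: x ≡ 13 (mod 17), x ≡ 1 (mod 47), x ≡ 32 (mod 79) ⇒ x ≡ 50197 (mod 63121).

50197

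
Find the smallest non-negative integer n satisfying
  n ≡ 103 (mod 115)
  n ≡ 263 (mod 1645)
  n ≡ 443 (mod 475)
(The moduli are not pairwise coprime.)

1479118

Combine the congruences pairwise.
gcd(115, 1645) = 5 and 5 | (263 − 103), so the pair is consistent; merging gives n ≡ 3553 (mod 37835), where 37835 = lcm(115, 1645).
gcd(37835, 475) = 5 and 5 | (443 − 3553), so the pair is consistent; merging gives n ≡ 1479118 (mod 3594325), where 3594325 = lcm(37835, 475).
The solution is unique modulo lcm(115, 1645, 475) = 3594325.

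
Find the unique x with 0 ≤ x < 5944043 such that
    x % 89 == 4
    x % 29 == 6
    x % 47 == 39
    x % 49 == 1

The moduli are pairwise coprime; N = 89·29·47·49 = 5944043.
N/89 = 66787; 66787 ≡ 37 (mod 89); 37·77 ≡ 1, so inverse 77.
N/29 = 204967; 204967 ≡ 24 (mod 29); 24·23 ≡ 1, so inverse 23.
N/47 = 126469; 126469 ≡ 39 (mod 47); 39·41 ≡ 1, so inverse 41.
N/49 = 121307; 121307 ≡ 32 (mod 49); 32·23 ≡ 1, so inverse 23.
x ≡ 4·66787·77 + 6·204967·23 + 39·126469·41 + 1·121307·23 = 253869834.
253869834 mod 5944043 = 4220028.

4220028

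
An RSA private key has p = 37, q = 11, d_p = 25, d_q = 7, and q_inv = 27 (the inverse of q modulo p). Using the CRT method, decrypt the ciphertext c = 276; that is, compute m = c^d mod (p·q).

m₁ = c^(d_p) mod p: c ≡ 17 (mod 37), and 17^25 mod 37 = 22.
m₂ = c^(d_q) mod q: c ≡ 1 (mod 11), and 1^7 mod 11 = 1.
h = q_inv·(m₁ − m₂) mod p = 27·(22 − 1) mod 37 = 12.
m = m₂ + h·q = 1 + 12·11 = 133.

133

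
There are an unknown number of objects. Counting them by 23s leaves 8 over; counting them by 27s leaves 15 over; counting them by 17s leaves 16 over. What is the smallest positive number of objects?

4470

The moduli are pairwise coprime; M = 23·27·17 = 10557.
M/23 = 459; 459 ≡ 22 (mod 23); 22·22 ≡ 1, so inverse 22.
M/27 = 391; 391 ≡ 13 (mod 27); 13·25 ≡ 1, so inverse 25.
M/17 = 621; 621 ≡ 9 (mod 17); 9·2 ≡ 1, so inverse 2.
N ≡ 8·459·22 + 15·391·25 + 16·621·2 = 247281.
247281 mod 10557 = 4470.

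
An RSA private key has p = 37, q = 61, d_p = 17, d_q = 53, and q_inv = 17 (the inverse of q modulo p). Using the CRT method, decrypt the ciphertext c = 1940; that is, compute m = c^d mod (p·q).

1265

m₁ = c^(d_p) mod p: c ≡ 16 (mod 37), and 16^17 mod 37 = 7.
m₂ = c^(d_q) mod q: c ≡ 49 (mod 61), and 49^53 mod 61 = 45.
h = q_inv·(m₁ − m₂) mod p = 17·(7 − 45) mod 37 = 20.
m = m₂ + h·q = 45 + 20·61 = 1265.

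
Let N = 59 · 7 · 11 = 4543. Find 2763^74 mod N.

Mod 59: 2763 ≡ 49; by Fermat, exponent reduces to 74 mod 58 = 16; 49^16 ≡ 48 (mod 59).
Mod 7: 2763 ≡ 5; by Fermat, exponent reduces to 74 mod 6 = 2; 5^2 ≡ 4 (mod 7).
Mod 11: 2763 ≡ 2; by Fermat, exponent reduces to 74 mod 10 = 4; 2^4 ≡ 5 (mod 11).
Combine by CRT: x ≡ 48 (mod 59), x ≡ 4 (mod 7), x ≡ 5 (mod 11) ⇒ x ≡ 1523 (mod 4543).

1523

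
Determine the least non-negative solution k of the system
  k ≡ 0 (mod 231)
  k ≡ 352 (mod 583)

12012

gcd(231, 583) = 11 and 11 | (352 − 0), so the pair is consistent; merging gives k ≡ 12012 (mod 12243), where 12243 = lcm(231, 583).
The solution is unique modulo lcm(231, 583) = 12243.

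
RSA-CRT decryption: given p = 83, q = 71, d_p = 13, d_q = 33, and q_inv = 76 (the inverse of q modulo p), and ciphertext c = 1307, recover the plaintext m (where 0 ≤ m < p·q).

1975

m₁ = c^(d_p) mod p: c ≡ 62 (mod 83), and 62^13 mod 83 = 66.
m₂ = c^(d_q) mod q: c ≡ 29 (mod 71), and 29^33 mod 71 = 58.
h = q_inv·(m₁ − m₂) mod p = 76·(66 − 58) mod 83 = 27.
m = m₂ + h·q = 58 + 27·71 = 1975.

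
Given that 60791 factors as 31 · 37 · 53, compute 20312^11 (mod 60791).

Mod 31: 20312 ≡ 7; 7^11 ≡ 20 (mod 31).
Mod 37: 20312 ≡ 36; 36^11 ≡ 36 (mod 37).
Mod 53: 20312 ≡ 13; 13^11 ≡ 16 (mod 53).
Combine by CRT: x ≡ 20 (mod 31), x ≡ 36 (mod 37), x ≡ 16 (mod 53) ⇒ x ≡ 13319 (mod 60791).

13319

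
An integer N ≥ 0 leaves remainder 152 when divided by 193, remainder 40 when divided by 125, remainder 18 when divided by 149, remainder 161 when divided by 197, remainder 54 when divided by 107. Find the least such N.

Combine the congruences pairwise.
From N ≡ 152 (mod 193) write N = 152 + 193t. Substituting into N ≡ 40 (mod 125) gives 193t ≡ 13 (mod 125), and since 68⁻¹ ≡ 57 (mod 125), t ≡ 116. Hence N ≡ 152 + 193·116 = 22540 (mod 24125).
From N ≡ 22540 (mod 24125) write N = 22540 + 24125t. Substituting into N ≡ 18 (mod 149) gives 24125t ≡ 126 (mod 149), and since 136⁻¹ ≡ 126 (mod 149), t ≡ 82. Hence N ≡ 22540 + 24125·82 = 2000790 (mod 3594625).
From N ≡ 2000790 (mod 3594625) write N = 2000790 + 3594625t. Substituting into N ≡ 161 (mod 197) gives 3594625t ≡ 103 (mod 197), and since 163⁻¹ ≡ 168 (mod 197), t ≡ 165. Hence N ≡ 2000790 + 3594625·165 = 595113915 (mod 708141125).
From N ≡ 595113915 (mod 708141125) write N = 595113915 + 708141125t. Substituting into N ≡ 54 (mod 107) gives 708141125t ≡ 23 (mod 107), and since 38⁻¹ ≡ 31 (mod 107), t ≡ 71. Hence N ≡ 595113915 + 708141125·71 = 50873133790 (mod 75771100375).

50873133790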